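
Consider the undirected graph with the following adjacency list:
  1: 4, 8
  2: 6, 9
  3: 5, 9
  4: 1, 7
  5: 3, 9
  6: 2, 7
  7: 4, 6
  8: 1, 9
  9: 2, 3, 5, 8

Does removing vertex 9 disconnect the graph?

Yes

Deleting 9 raises the number of components from 1 to 2, so 9 is a cut vertex.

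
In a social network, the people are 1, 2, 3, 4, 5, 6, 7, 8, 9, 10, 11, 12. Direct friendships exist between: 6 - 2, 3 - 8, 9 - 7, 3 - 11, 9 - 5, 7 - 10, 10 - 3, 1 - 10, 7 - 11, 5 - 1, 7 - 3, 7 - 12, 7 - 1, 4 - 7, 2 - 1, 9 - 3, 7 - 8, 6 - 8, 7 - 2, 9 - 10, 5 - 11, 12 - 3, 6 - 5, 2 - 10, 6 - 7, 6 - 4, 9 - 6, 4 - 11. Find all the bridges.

The edges on the cycle 7-12-3-7 are not bridges since each lies on that cycle.
Every edge lies on some cycle, so there are no bridges.

none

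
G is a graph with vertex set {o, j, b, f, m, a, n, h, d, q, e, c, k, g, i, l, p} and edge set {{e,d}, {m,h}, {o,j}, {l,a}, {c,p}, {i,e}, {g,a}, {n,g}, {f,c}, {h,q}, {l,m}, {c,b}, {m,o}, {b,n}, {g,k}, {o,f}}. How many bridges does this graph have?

7

The edges on the cycle l-m-o-f-c-b-n-g-a-l are not bridges since each lies on that cycle.
But removing h - q disconnects h from q; removing o - j disconnects o from j; removing d - e disconnects d from e; removing m - h disconnects m from h — these are bridges.
In total 7 edges are bridges.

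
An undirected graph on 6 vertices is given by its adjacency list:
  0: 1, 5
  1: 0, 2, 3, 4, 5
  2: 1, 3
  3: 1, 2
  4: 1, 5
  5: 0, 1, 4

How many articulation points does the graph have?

Removing 1 increases the component count from 1 to 2, so 1 is a cut vertex.
By contrast removing 5 leaves 1 component; it is not a cut vertex. No other vertex is a cut vertex either.

1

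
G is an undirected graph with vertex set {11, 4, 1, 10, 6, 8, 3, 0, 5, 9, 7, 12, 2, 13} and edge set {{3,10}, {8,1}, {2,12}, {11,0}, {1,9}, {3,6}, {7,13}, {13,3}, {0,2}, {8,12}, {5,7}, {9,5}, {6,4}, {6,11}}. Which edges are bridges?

The edges on the cycle 8-1-9-5-7-13-3-6-11-0-2-12-8 are not bridges since each lies on that cycle.
But removing 10–3 disconnects 10 from 3; removing 4–6 disconnects 4 from 6 — these are bridges.

10-3, 4-6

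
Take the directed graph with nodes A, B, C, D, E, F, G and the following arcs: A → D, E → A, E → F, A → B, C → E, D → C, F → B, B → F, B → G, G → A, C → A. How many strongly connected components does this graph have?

1

{A, B, C, D, E, F, G} are all mutually reachable — one SCC of size 7.
That gives 1 strongly connected component.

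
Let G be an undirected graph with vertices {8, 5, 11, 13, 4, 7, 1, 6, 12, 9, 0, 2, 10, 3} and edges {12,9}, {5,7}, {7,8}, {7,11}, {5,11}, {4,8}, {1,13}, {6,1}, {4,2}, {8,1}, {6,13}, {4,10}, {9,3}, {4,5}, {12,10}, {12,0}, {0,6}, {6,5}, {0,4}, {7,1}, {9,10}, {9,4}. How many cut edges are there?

2

The edges on the cycle 12-9-4-8-1-7-5-6-0-12 are not bridges since each lies on that cycle.
But removing 4-2 disconnects 4 from 2; removing 9-3 disconnects 9 from 3 — these are bridges.
That makes 2 bridges.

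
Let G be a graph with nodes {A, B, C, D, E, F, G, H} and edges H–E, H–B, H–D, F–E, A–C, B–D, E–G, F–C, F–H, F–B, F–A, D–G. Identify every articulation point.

Removing F increases the component count from 1 to 2, so F is a cut vertex.
By contrast removing G leaves 1 component; it is not a cut vertex. No other vertex is a cut vertex either.

F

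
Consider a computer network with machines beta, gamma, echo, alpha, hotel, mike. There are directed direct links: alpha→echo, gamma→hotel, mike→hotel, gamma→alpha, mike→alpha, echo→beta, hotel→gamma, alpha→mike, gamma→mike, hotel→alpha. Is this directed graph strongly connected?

There is no directed path from echo to mike, so the graph is not strongly connected.

No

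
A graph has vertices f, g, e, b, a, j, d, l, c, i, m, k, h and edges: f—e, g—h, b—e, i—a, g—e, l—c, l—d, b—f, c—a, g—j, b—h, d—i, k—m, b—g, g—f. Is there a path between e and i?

The component containing e is {b, e, f, g, h, j}, and i is not in it.

No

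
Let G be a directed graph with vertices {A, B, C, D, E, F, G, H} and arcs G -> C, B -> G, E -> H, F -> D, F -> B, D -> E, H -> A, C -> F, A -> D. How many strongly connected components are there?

{A, D, E, H} are all mutually reachable — one SCC of size 4.
{B, C, F, G} are all mutually reachable — one SCC of size 4.
That gives 2 strongly connected components.

2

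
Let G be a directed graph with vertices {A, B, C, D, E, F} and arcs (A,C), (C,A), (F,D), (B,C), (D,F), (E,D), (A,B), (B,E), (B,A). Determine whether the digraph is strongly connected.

No

There is no directed path from E to A, so the graph is not strongly connected.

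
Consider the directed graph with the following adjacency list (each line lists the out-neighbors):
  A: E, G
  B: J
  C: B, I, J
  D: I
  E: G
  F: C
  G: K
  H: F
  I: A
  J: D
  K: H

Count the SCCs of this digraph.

1

{A, B, C, D, E, F, G, H, I, J, K} are all mutually reachable — one SCC of size 11.
That gives 1 strongly connected component.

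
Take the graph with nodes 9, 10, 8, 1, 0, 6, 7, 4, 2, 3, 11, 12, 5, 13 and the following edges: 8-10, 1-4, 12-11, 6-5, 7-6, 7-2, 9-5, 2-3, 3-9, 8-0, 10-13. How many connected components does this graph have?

4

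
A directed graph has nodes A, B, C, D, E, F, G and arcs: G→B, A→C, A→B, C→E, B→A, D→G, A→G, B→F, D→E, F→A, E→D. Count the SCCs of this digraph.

1

{A, B, C, D, E, F, G} are all mutually reachable — one SCC of size 7.
That gives 1 strongly connected component.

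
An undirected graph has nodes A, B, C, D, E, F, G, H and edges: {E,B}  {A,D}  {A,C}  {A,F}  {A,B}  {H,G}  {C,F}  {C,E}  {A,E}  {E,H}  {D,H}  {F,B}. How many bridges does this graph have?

1

The edges on the cycle A-C-F-A are not bridges since each lies on that cycle.
But removing G-H disconnects G from H — this is a bridge.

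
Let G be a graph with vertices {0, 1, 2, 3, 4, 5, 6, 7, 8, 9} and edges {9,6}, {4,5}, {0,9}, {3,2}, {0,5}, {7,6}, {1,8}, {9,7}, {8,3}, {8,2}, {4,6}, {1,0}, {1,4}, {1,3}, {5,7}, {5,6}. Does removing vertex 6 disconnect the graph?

Deleting 6 leaves 1 component (was 1) (its neighbors 4, 5, 7, 9 remain connected to each other), so 6 is not a cut vertex.

No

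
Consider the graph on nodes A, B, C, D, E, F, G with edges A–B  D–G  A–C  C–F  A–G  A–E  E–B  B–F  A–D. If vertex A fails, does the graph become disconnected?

Yes

Deleting A raises the number of components from 1 to 2, so A is a cut vertex.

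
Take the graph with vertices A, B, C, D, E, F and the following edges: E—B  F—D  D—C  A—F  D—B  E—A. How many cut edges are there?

1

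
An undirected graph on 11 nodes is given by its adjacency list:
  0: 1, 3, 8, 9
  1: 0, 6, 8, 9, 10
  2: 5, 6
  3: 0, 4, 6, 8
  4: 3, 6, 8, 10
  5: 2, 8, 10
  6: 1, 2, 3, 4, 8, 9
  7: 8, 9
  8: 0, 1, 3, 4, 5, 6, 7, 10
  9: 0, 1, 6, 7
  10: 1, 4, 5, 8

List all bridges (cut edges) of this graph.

none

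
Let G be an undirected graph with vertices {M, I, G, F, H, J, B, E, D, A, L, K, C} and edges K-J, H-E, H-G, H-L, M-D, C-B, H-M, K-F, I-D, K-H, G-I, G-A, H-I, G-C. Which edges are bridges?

A-G, B-C, C-G, E-H, F-K, H-K, H-L, J-K

The edges on the cycle H-G-I-D-M-H are not bridges since each lies on that cycle.
But removing J-K disconnects J from K; removing K-H disconnects K from H; removing C-B disconnects C from B; removing H-L disconnects H from L — these are bridges.
In total 8 edges are bridges.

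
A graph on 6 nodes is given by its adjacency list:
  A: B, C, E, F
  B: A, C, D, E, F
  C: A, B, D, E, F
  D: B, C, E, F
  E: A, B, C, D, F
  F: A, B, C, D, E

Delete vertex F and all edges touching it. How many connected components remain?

With F gone, the remaining components are: {A, B, C, D, E}.
That is 1 component.

1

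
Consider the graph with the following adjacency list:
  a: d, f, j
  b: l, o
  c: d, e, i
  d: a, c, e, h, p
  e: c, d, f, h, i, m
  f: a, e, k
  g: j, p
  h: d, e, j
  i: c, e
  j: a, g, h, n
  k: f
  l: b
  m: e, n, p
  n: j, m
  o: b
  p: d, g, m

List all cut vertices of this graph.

b, f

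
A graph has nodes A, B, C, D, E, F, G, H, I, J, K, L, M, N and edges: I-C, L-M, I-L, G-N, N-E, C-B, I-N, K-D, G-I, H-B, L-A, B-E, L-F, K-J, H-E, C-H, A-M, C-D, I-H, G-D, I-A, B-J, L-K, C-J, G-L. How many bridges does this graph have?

The edges on the cycle C-H-B-C are not bridges since each lies on that cycle.
But removing L-F disconnects L from F — this is a bridge.

1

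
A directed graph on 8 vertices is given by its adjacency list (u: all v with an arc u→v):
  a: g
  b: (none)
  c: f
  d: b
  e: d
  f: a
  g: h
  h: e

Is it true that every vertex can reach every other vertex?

No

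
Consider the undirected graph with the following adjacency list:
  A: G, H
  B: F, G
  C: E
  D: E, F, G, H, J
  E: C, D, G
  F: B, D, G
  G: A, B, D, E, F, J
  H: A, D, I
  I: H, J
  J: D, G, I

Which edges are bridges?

C-E

The edges on the cycle G-B-F-G are not bridges since each lies on that cycle.
But removing E-C disconnects E from C — this is a bridge.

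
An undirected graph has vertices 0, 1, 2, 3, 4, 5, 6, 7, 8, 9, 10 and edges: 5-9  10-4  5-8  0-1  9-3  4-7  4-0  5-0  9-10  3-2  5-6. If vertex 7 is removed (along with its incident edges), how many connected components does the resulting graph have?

With 7 gone, the remaining components are: {0, 1, 2, 3, 4, 5, 6, 8, 9, 10}.
That is 1 component.

1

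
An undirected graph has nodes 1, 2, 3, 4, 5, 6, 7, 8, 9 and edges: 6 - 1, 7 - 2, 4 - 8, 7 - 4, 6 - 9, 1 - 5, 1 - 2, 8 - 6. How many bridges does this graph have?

The edges on the cycle 7-4-8-6-1-2-7 are not bridges since each lies on that cycle.
But removing 6 - 9 disconnects 6 from 9; removing 1 - 5 disconnects 1 from 5 — these are bridges.
That makes 2 bridges.

2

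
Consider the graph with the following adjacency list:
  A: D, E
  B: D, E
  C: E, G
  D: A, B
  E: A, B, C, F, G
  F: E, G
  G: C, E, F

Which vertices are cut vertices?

Removing E increases the component count from 1 to 2, so E is a cut vertex.
By contrast removing D leaves 1 component; it is not a cut vertex. No other vertex is a cut vertex either.

E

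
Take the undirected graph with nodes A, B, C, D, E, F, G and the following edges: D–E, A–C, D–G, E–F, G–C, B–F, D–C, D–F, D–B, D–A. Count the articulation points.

1

Removing D increases the component count from 1 to 2, so D is a cut vertex.
By contrast removing E leaves 1 component; it is not a cut vertex. No other vertex is a cut vertex either.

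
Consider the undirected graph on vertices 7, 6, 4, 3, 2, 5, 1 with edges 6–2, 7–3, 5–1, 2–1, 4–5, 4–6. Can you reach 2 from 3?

The component containing 3 is {3, 7}, and 2 is not in it.

No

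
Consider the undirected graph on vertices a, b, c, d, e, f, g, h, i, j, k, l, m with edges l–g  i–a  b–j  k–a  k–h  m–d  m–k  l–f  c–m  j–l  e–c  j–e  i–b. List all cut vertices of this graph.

Removing j increases the component count from 1 to 2, so j is a cut vertex.
Removing k increases the component count from 1 to 2, so k is a cut vertex.
Removing l increases the component count from 1 to 3, so l is a cut vertex.
Likewise m is a cut vertex.
By contrast removing h leaves 1 component; it is not a cut vertex. No other vertex is a cut vertex either.

j, k, l, m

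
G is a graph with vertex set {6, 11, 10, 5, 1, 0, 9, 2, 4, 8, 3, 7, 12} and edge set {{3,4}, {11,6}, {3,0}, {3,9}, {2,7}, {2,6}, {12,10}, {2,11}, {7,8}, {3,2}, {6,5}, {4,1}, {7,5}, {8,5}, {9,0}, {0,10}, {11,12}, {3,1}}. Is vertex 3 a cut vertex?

Deleting 3 raises the number of components from 1 to 2, so 3 is a cut vertex.

Yes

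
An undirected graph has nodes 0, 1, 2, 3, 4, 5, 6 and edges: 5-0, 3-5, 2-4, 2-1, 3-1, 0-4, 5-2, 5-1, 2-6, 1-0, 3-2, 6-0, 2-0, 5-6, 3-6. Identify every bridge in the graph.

The edges on the cycle 3-5-6-3 are not bridges since each lies on that cycle.
Every edge lies on some cycle, so there are no bridges.

none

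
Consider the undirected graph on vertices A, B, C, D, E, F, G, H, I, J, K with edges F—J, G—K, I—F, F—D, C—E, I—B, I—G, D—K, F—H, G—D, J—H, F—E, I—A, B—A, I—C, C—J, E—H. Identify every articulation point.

Removing I increases the component count from 1 to 2, so I is a cut vertex.
By contrast removing G leaves 1 component; it is not a cut vertex. No other vertex is a cut vertex either.

I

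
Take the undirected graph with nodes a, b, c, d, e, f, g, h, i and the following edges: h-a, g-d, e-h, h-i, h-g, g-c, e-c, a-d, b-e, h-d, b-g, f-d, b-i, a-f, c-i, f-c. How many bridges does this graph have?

The edges on the cycle e-h-a-f-c-e are not bridges since each lies on that cycle.
Every edge lies on some cycle, so there are no bridges.

0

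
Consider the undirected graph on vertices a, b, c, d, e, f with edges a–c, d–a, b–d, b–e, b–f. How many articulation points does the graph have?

Removing a increases the component count from 1 to 2, so a is a cut vertex.
Removing b increases the component count from 1 to 3, so b is a cut vertex.
Removing d increases the component count from 1 to 2, so d is a cut vertex.
By contrast removing c leaves 1 component; it is not a cut vertex. No other vertex is a cut vertex either.

3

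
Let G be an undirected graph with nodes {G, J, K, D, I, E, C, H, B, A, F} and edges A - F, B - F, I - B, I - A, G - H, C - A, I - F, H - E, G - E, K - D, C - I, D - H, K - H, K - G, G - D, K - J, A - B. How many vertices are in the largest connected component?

6

Starting from A we can reach A, B, C, F, I. That is one component of size 5.
Starting from D we can reach D, E, G, H, J, K. That is one component of size 6.
The largest has 6 vertices.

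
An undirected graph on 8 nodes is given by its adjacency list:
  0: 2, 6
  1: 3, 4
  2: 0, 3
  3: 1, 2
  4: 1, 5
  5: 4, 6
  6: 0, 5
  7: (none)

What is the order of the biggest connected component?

7

7 is isolated — a component by itself.
Starting from 0 we can reach 0, 1, 2, 3, 4, 5, 6. That is one component of size 7.
The largest has 7 vertices.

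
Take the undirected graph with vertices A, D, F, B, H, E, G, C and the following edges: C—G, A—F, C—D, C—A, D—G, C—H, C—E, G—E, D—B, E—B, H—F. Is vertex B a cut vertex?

No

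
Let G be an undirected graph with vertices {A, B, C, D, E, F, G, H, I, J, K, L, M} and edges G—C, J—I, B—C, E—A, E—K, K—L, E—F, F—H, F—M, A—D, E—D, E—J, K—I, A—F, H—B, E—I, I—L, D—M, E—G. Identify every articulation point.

Removing E increases the component count from 1 to 2, so E is a cut vertex.
By contrast removing G leaves 1 component; it is not a cut vertex. No other vertex is a cut vertex either.

E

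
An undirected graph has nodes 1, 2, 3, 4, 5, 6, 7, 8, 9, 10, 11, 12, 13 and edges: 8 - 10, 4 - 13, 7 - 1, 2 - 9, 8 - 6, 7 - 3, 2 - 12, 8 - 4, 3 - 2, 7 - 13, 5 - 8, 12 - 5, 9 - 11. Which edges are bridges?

The edges on the cycle 7-3-2-12-5-8-4-13-7 are not bridges since each lies on that cycle.
But removing 9 - 2 disconnects 9 from 2; removing 9 - 11 disconnects 9 from 11; removing 7 - 1 disconnects 7 from 1; removing 6 - 8 disconnects 6 from 8 — these are bridges.
In total 5 edges are bridges.

1-7, 10-8, 11-9, 2-9, 6-8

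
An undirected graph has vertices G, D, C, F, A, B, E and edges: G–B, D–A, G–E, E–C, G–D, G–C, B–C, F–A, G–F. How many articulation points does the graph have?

1

Removing G increases the component count from 1 to 2, so G is a cut vertex.
By contrast removing B leaves 1 component; it is not a cut vertex. No other vertex is a cut vertex either.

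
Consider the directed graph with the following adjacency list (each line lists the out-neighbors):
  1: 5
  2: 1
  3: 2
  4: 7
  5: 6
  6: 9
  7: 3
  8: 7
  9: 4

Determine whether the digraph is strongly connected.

There is no directed path from 6 to 8, so the graph is not strongly connected.

No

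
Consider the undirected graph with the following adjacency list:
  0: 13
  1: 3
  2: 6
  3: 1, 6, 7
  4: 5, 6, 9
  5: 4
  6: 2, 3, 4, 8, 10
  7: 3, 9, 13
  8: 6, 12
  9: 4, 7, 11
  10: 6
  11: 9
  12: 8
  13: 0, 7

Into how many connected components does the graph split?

1

Starting from 0 we can reach 0, 1, 2, 3, 4, 5, 6, 7, 8, 9, 10, 11, 12, 13. That is one component of size 14.
Total: 1 component.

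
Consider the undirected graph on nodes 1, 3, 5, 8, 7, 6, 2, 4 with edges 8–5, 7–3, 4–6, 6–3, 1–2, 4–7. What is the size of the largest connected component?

Starting from 5 we can reach 5, 8. That is one component of size 2.
Starting from 1 we can reach 1, 2. That is one component of size 2.
Starting from 3 we can reach 3, 4, 6, 7. That is one component of size 4.
The largest has 4 vertices.

4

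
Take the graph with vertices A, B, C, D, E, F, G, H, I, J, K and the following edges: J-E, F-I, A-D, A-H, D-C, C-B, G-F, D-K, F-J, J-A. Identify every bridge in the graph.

removing J-A disconnects J from A; removing D-C disconnects D from C; removing E-J disconnects E from J; removing A-H disconnects A from H — these are bridges.
In total 10 edges are bridges.

A-D, A-H, A-J, B-C, C-D, D-K, E-J, F-G, F-I, F-J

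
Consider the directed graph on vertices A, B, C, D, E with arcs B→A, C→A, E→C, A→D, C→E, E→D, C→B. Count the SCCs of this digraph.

{C, E} are all mutually reachable — one SCC of size 2.
{D} is an SCC by itself.
{B} is an SCC by itself.
{A} is an SCC by itself.
That gives 4 strongly connected components.

4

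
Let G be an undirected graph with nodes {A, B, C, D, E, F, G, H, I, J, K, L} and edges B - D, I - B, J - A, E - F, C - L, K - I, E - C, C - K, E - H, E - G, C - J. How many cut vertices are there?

6

Removing B increases the component count from 1 to 2, so B is a cut vertex.
Removing C increases the component count from 1 to 4, so C is a cut vertex.
Removing E increases the component count from 1 to 4, so E is a cut vertex.
Likewise I, J, K are cut vertices.
By contrast removing L leaves 1 component; it is not a cut vertex. No other vertex is a cut vertex either.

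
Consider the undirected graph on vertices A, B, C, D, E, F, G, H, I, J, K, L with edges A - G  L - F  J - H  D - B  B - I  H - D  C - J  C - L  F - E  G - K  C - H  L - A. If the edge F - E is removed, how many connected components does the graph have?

2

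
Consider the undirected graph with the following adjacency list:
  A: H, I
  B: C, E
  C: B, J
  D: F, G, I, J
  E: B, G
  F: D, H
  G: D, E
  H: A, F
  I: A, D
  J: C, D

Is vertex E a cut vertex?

No

Deleting E leaves 1 component (was 1) (its neighbors B, G remain connected to each other), so E is not a cut vertex.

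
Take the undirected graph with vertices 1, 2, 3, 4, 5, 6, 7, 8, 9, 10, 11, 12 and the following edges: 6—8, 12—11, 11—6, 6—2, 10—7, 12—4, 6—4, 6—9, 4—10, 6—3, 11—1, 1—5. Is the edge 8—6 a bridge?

Yes

Removing 8—6 leaves no path between 8 and 6: the component count goes from 1 to 2. So it is a bridge.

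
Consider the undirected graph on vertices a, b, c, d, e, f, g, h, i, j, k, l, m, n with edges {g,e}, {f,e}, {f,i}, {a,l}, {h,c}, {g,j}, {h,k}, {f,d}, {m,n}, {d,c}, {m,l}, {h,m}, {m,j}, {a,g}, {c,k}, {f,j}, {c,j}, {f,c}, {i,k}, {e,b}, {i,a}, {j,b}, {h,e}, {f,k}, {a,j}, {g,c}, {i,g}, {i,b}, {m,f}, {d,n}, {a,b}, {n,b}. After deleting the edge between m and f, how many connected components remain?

m and f are still connected via m-j-f, so the component count stays at 1.

1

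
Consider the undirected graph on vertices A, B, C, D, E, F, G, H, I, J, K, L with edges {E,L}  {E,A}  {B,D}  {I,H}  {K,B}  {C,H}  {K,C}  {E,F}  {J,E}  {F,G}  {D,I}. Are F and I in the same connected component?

No

The component containing F is {A, E, F, G, J, L}, and I is not in it.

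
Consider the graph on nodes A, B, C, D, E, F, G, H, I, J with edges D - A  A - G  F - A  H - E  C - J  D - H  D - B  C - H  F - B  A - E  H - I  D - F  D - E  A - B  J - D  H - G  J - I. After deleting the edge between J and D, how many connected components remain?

J and D are still connected via J-C-H-D, so the component count stays at 1.

1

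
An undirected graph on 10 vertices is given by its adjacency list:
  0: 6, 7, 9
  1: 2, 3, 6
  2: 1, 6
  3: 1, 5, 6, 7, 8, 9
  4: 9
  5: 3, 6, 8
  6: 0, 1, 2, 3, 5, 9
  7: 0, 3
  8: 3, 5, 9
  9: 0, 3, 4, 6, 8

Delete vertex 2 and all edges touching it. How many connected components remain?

1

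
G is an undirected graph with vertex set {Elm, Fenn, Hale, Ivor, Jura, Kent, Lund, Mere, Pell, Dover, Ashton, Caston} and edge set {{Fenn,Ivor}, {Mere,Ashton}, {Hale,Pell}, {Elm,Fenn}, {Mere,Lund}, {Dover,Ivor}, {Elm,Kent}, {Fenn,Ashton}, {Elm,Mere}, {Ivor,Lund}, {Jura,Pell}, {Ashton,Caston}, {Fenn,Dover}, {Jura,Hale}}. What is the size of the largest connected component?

Starting from Hale we can reach Hale, Jura, Pell. That is one component of size 3.
Starting from Elm we can reach Elm, Fenn, Ivor, Kent, Lund, Mere, Dover, Ashton, Caston. That is one component of size 9.
The largest has 9 vertices.

9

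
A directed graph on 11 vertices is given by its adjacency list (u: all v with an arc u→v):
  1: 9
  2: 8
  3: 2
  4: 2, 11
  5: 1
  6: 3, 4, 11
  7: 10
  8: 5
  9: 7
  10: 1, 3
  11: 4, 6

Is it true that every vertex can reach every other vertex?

No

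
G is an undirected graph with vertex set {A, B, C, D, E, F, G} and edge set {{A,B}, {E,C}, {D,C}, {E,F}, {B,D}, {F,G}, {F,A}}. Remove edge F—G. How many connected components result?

2

Before removal there is 1 component.
F—G is a bridge — removing it separates F's side from G's side.
After removal: 2 components.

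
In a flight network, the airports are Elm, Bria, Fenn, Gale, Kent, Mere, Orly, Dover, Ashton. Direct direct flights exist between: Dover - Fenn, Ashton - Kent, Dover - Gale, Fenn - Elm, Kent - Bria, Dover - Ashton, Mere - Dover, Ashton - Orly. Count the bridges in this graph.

removing Dover - Gale disconnects Dover from Gale; removing Dover - Fenn disconnects Dover from Fenn; removing Mere - Dover disconnects Mere from Dover; removing Kent - Ashton disconnects Kent from Ashton — these are bridges.
In total 8 edges are bridges.

8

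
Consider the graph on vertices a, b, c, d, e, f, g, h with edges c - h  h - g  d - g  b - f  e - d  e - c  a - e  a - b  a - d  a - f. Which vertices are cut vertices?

Removing a increases the component count from 1 to 2, so a is a cut vertex.
By contrast removing h leaves 1 component; it is not a cut vertex. No other vertex is a cut vertex either.

a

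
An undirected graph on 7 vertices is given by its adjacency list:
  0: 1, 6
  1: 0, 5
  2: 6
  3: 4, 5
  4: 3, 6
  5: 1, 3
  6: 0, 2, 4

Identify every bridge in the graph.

2-6

The edges on the cycle 4-6-0-1-5-3-4 are not bridges since each lies on that cycle.
But removing 6-2 disconnects 6 from 2 — this is a bridge.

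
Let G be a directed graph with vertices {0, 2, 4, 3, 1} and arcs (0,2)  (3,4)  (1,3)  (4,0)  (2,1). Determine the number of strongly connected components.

{0, 1, 2, 3, 4} are all mutually reachable — one SCC of size 5.
That gives 1 strongly connected component.

1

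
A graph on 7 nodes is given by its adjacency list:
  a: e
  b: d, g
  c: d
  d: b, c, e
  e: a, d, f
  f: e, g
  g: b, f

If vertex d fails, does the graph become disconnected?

Yes

Deleting d raises the number of components from 1 to 2, so d is a cut vertex.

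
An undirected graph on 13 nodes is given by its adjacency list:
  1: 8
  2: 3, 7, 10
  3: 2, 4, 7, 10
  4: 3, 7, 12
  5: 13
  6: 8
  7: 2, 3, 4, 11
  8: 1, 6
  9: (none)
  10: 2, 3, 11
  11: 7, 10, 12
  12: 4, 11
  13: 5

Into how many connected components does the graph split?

4

9 is isolated — a component by itself.
Starting from 5 we can reach 5, 13. That is one component of size 2.
Starting from 1 we can reach 1, 6, 8. That is one component of size 3.
Starting from 2 we can reach 2, 3, 4, 7, 10, 11, 12. That is one component of size 7.
Total: 4 components.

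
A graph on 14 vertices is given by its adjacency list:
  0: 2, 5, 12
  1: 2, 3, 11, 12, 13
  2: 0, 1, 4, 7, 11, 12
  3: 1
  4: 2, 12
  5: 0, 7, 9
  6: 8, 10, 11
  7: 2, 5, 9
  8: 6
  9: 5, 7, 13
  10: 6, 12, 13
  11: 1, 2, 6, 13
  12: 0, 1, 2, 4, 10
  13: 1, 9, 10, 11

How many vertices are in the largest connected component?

Starting from 0 we can reach 0, 1, 2, 3, 4, 5, 6, 7, 8, 9, 10, 11, 12, 13. That is one component of size 14.
The largest has 14 vertices.

14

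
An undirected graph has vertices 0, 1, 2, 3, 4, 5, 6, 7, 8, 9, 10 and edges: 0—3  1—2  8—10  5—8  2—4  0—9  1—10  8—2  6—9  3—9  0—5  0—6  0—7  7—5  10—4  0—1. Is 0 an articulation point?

Yes

Deleting 0 raises the number of components from 1 to 2, so 0 is a cut vertex.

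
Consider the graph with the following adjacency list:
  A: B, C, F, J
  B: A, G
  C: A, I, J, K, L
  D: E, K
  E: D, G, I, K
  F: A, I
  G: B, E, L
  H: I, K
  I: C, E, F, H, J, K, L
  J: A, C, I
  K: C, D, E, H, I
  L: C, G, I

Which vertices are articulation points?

none

Removing C, for instance, still leaves 1 component. No single vertex removal increases the component count — the graph has no articulation points.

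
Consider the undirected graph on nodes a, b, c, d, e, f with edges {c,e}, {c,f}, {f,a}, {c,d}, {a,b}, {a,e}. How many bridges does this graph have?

The edges on the cycle c-f-a-e-c are not bridges since each lies on that cycle.
But removing a - b disconnects a from b; removing c - d disconnects c from d — these are bridges.
That makes 2 bridges.

2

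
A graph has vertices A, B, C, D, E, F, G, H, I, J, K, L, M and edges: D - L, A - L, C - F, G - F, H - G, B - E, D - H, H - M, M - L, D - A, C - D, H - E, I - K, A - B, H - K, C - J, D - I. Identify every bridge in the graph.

C-J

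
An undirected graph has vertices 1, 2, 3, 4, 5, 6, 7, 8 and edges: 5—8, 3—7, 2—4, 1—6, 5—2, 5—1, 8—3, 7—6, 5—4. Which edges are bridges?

none

The edges on the cycle 5-2-4-5 are not bridges since each lies on that cycle.
Every edge lies on some cycle, so there are no bridges.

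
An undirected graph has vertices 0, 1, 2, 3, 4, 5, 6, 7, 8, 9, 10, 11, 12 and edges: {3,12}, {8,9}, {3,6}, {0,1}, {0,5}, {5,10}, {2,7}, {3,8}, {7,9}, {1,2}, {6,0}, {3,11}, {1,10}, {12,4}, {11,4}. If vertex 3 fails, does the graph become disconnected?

Yes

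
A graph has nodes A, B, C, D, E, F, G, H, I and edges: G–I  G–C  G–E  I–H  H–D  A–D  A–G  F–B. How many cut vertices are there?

1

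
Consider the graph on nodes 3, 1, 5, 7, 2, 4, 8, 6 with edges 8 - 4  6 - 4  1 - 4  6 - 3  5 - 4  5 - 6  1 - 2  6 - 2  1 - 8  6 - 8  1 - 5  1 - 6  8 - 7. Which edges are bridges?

The edges on the cycle 1-5-6-8-1 are not bridges since each lies on that cycle.
But removing 3 - 6 disconnects 3 from 6; removing 8 - 7 disconnects 8 from 7 — these are bridges.

3-6, 7-8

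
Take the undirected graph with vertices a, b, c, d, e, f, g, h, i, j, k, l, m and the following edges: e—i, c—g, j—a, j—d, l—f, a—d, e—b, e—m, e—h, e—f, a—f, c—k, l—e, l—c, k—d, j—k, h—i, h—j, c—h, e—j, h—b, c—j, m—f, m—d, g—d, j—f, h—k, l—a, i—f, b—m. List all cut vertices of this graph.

none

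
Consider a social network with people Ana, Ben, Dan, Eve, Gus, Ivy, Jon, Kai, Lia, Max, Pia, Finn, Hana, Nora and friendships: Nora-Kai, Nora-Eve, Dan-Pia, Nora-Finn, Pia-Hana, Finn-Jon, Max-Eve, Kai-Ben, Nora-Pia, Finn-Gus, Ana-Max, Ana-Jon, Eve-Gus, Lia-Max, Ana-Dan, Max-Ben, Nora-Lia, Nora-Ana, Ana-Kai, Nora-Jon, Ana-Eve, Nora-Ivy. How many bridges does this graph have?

The edges on the cycle Nora-Ana-Dan-Pia-Nora are not bridges since each lies on that cycle.
But removing Ivy-Nora disconnects Ivy from Nora; removing Pia-Hana disconnects Pia from Hana — these are bridges.
That makes 2 bridges.

2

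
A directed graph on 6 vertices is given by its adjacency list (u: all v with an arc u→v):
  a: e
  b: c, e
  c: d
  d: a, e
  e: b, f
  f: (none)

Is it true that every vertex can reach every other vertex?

No

There is no directed path from f to d, so the graph is not strongly connected.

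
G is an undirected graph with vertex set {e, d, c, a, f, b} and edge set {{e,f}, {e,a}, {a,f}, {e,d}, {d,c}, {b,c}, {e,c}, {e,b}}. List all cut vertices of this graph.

e

Removing e increases the component count from 1 to 2, so e is a cut vertex.
By contrast removing c leaves 1 component; it is not a cut vertex. No other vertex is a cut vertex either.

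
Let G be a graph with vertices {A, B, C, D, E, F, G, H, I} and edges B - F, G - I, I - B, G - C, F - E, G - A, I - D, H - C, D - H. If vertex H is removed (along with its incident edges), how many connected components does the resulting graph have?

1

With H gone, the remaining components are: {A, B, C, D, E, F, G, I}.
That is 1 component.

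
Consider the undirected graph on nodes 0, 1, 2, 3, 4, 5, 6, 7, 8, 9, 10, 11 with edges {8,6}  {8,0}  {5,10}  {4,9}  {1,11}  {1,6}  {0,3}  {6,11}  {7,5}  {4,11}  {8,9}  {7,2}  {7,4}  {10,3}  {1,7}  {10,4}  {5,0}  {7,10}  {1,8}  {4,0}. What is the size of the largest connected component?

12

Starting from 0 we can reach 0, 1, 2, 3, 4, 5, 6, 7, 8, 9, 10, 11. That is one component of size 12.
The largest has 12 vertices.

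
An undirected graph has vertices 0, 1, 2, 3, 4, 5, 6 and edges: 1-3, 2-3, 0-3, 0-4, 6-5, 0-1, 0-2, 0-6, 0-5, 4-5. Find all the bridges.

none

The edges on the cycle 0-1-3-0 are not bridges since each lies on that cycle.
Every edge lies on some cycle, so there are no bridges.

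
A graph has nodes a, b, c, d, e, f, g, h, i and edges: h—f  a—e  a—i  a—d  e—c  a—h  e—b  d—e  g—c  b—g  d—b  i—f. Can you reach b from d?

Yes

From d we can reach a, b, c, d, e, f, g, h, i, which includes b.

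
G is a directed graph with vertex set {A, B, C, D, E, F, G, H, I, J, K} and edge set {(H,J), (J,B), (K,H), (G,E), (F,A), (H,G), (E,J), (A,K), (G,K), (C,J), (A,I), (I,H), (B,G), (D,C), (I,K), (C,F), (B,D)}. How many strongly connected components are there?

{A, B, C, D, E, F, G, H, I, J, K} are all mutually reachable — one SCC of size 11.
That gives 1 strongly connected component.

1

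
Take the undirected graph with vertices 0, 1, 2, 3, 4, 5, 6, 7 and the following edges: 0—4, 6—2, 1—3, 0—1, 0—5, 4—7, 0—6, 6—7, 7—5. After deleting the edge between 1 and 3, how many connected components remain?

Before removal there is 1 component.
1—3 is a bridge — removing it separates 1's side from 3's side.
After removal: 2 components.

2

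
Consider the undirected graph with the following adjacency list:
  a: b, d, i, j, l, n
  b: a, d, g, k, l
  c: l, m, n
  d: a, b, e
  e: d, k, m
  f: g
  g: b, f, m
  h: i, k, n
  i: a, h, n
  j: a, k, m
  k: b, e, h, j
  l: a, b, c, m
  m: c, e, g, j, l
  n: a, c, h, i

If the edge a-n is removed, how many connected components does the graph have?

1

a and n are still connected via a-i-n, so the component count stays at 1.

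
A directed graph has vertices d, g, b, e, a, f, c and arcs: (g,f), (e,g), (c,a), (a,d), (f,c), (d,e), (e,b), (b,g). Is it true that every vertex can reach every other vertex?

From c we can reach every vertex (a, b, c, d, e, f, g), and every vertex can reach c (a, b, c, d, e, f, g). So the whole graph is one strongly connected component.

Yes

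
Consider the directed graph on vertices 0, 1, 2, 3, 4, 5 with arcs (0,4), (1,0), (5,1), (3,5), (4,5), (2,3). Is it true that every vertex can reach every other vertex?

There is no directed path from 4 to 3, so the graph is not strongly connected.

No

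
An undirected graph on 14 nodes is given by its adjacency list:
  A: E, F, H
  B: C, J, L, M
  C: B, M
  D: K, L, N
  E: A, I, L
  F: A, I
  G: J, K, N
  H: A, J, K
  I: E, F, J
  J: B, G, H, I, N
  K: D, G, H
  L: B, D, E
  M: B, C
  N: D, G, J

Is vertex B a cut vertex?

Yes

Deleting B raises the number of components from 1 to 2, so B is a cut vertex.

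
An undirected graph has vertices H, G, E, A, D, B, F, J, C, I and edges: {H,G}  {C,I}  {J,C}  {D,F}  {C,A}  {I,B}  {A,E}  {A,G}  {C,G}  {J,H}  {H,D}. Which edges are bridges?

The edges on the cycle J-C-A-G-H-J are not bridges since each lies on that cycle.
But removing A - E disconnects A from E; removing I - B disconnects I from B; removing I - C disconnects I from C; removing H - D disconnects H from D — these are bridges.
In total 5 edges are bridges.

A-E, B-I, C-I, D-F, D-H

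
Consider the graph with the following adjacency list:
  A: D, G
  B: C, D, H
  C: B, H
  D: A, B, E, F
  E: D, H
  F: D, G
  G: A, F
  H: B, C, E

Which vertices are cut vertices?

Removing D increases the component count from 1 to 2, so D is a cut vertex.
By contrast removing E leaves 1 component; it is not a cut vertex. No other vertex is a cut vertex either.

D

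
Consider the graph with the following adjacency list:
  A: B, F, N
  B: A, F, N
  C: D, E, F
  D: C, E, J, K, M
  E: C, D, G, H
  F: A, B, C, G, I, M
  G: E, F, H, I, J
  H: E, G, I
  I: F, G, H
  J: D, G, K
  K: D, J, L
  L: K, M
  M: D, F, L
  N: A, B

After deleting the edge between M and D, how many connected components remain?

M and D are still connected via M-F-C-D, so the component count stays at 1.

1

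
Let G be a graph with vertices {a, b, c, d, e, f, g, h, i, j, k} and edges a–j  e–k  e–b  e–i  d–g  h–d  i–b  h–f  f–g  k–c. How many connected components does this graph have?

3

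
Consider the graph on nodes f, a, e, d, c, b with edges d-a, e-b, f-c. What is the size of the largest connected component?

2

Starting from c we can reach c, f. That is one component of size 2.
Starting from b we can reach b, e. That is one component of size 2.
Starting from a we can reach a, d. That is one component of size 2.
The largest has 2 vertices.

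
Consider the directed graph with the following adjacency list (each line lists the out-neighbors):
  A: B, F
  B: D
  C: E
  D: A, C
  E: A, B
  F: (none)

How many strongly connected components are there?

2

{A, B, C, D, E} are all mutually reachable — one SCC of size 5.
{F} is an SCC by itself.
That gives 2 strongly connected components.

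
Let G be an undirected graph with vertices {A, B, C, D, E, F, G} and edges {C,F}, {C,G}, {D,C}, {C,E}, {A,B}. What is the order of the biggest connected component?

Starting from A we can reach A, B. That is one component of size 2.
Starting from C we can reach C, D, E, F, G. That is one component of size 5.
The largest has 5 vertices.

5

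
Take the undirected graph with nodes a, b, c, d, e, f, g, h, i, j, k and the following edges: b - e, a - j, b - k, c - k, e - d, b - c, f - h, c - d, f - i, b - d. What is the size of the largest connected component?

5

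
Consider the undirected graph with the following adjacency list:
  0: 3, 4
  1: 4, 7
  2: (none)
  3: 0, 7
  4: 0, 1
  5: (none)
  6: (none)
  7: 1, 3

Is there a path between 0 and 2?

No

The component containing 0 is {0, 1, 3, 4, 7}, and 2 is not in it.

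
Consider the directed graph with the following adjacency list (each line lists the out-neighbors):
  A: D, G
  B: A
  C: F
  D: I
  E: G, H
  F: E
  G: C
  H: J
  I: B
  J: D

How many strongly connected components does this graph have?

1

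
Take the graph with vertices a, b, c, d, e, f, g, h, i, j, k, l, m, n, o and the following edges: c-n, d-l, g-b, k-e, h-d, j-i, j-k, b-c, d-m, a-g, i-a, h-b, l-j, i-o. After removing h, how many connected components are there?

2

With h gone, the remaining components are: {f}; {a, b, c, d, e, g, i, j, k, l, m, n, o}.
That is 2 components.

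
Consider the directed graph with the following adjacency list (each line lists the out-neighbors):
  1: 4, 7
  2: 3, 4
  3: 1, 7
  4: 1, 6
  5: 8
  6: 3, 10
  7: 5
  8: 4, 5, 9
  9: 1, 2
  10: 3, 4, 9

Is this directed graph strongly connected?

Yes

From 3 we can reach every vertex (1, 2, 3, 4, 5, 6, 7, 8, 9, 10), and every vertex can reach 3 (1, 2, 3, 4, 5, 6, 7, 8, 9, 10). So the whole graph is one strongly connected component.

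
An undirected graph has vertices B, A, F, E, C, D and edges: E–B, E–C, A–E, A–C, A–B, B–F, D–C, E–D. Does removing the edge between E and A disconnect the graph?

After removing E–A, the path E-C-A still connects them, so the edge is not a bridge.

No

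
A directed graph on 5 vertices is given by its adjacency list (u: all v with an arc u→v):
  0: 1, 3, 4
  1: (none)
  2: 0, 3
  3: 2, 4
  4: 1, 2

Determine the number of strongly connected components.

{0, 2, 3, 4} are all mutually reachable — one SCC of size 4.
{1} is an SCC by itself.
That gives 2 strongly connected components.

2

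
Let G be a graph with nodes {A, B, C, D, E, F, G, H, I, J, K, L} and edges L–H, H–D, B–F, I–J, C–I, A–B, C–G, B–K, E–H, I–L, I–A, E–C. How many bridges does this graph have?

7

The edges on the cycle E-C-I-L-H-E are not bridges since each lies on that cycle.
But removing B–A disconnects B from A; removing B–F disconnects B from F; removing I–A disconnects I from A; removing H–D disconnects H from D — these are bridges.
In total 7 edges are bridges.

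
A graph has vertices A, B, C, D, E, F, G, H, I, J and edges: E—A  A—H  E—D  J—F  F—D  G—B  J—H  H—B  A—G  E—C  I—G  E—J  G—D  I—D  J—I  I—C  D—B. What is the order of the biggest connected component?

10

Starting from A we can reach A, B, C, D, E, F, G, H, I, J. That is one component of size 10.
The largest has 10 vertices.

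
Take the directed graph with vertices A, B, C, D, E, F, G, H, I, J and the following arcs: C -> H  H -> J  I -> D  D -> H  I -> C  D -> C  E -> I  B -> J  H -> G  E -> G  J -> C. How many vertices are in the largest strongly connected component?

3

{C, H, J} are all mutually reachable — one SCC of size 3.
{D} is an SCC by itself.
{I} is an SCC by itself.
{F} is an SCC by itself.
{B} is an SCC by itself.
(and 3 more singleton SCCs)
The largest has 3 vertices.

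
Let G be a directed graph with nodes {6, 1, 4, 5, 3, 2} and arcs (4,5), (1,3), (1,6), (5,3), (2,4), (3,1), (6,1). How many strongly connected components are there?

4

{1, 3, 6} are all mutually reachable — one SCC of size 3.
{2} is an SCC by itself.
{5} is an SCC by itself.
{4} is an SCC by itself.
That gives 4 strongly connected components.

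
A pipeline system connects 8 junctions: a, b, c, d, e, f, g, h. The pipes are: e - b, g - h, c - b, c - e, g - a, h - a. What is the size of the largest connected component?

d is isolated — a component by itself.
f is isolated — a component by itself.
Starting from a we can reach a, g, h. That is one component of size 3.
Starting from b we can reach b, c, e. That is one component of size 3.
The largest has 3 vertices.

3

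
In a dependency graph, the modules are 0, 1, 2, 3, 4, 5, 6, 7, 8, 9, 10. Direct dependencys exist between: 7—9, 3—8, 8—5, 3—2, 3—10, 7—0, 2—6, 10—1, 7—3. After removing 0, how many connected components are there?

2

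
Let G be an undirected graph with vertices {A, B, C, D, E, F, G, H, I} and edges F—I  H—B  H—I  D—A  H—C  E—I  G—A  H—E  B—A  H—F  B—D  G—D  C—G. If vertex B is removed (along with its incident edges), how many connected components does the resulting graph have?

With B gone, the remaining components are: {A, C, D, E, F, G, H, I}.
That is 1 component.

1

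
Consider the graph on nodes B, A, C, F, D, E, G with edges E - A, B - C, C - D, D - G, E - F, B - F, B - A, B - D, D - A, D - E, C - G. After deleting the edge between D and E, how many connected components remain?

1

D and E are still connected via D-A-E, so the component count stays at 1.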